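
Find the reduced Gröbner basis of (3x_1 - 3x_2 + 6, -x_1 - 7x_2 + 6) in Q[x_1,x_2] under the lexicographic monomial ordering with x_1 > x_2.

G = {x_1 + 1, x_2 - 1}

The reduced Gröbner basis is the canonical form of the ideal for this ordering.

f_1 = 3x_1 - 3x_2 + 6, LT = x_1.
f_2 = -x_1 - 7x_2 + 6, LT = x_1.

S(f_1,f_2): lcm = x_1. S = -8x_2 + 8.
  leading term x_2: no divisor's leading term divides it; move -8x_2 to the remainder.
  leading term 1: no divisor's leading term divides it; move 8 to the remainder.
  remainder -8x_2 + 8 ≠ 0; add g_3 = -8x_2 + 8 to the basis.

The other S-polynomials (S(f_1,g_3), S(f_2,g_3)) all reduce to 0 modulo the current basis, so we have a Gröbner basis.
Inter-reduce: drop elements whose leading term is divisible by another's, tail-reduce, and make monic.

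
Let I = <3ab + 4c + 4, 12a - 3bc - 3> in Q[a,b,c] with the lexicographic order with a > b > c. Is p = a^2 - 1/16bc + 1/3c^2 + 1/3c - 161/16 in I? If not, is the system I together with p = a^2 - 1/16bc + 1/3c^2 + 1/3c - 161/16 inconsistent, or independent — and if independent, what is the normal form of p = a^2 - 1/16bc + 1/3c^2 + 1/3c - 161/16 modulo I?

First compute the reduced Gröbner basis of I by Buchberger's algorithm.
f_1 = 3ab + 4c + 4, LT = ab.
f_2 = 12a - 3bc - 3, LT = a.

S(f_1,f_2): lcm = ab. S = 1/4b^2c + 1/4b + 4/3c + 4/3.
  reduce S modulo (f_1, f_2):
  remainder 1/4b^2c + 1/4b + 4/3c + 4/3 ≠ 0; add h_3 = 1/4b^2c + 1/4b + 4/3c + 4/3 to the basis.

The other S-polynomials (S(f_1,h_3), S(f_2,h_3)) all reduce to 0 modulo the current basis, so we have a Gröbner basis.
Inter-reduce: drop elements whose leading term is divisible by another's, tail-reduce, and make monic.
Reduced Gröbner basis: {a - 1/4bc - 1/4, b^2c + b + 16/3c + 16/3}.
Label its elements g_1 = a - 1/4bc - 1/4, g_2 = b^2c + b + 16/3c + 16/3.

Reduce p = a^2 - 1/16bc + 1/3c^2 + 1/3c - 161/16 modulo G:
  leading term a^2: subtract (a)·g_1 from a^2 - 1/16bc + 1/3c^2 + 1/3c - 161/16 → 1/4abc + 1/4a - 1/16bc + 1/3c^2 + 1/3c - 161/16
  leading term abc: subtract (1/4bc)·g_1 from 1/4abc + 1/4a - 1/16bc + 1/3c^2 + 1/3c - 161/16 → 1/4a + 1/16b^2c^2 + 1/3c^2 + 1/3c - 161/16
  leading term a: subtract (1/4)·g_1 from 1/4a + 1/16b^2c^2 + 1/3c^2 + 1/3c - 161/16 → 1/16b^2c^2 + 1/16bc + 1/3c^2 + 1/3c - 10
  leading term b^2c^2: subtract (1/16c)·g_2 from 1/16b^2c^2 + 1/16bc + 1/3c^2 + 1/3c - 10 → -10
  leading term 1: no divisor's leading term divides it; move -10 to the remainder.
  normal form = -10.
The normal form is nonzero, so p ∉ I. Since p minus its normal form lies in I, I + (p) = I + (r) where r = -10; decide whether this ideal is the whole ring.
Here r = -10 is a nonzero constant, hence a unit: 1 ∈ I + (p), the Gröbner basis of I + (p) is {1}, and the enlarged system has no common solution — adjoining p is inconsistent.

Adjoining a^2 - 1/16bc + 1/3c^2 + 1/3c - 161/16 makes the ideal the whole ring: the system is inconsistent.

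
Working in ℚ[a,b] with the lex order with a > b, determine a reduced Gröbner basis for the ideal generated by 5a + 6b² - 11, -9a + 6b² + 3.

f_1 = 5a + 6b² - 11, LT = a.
f_2 = -9a + 6b² + 3, LT = a.

S(f_1,f_2): lcm = a. S = 28/15b² - 28/15.
  leading term b²: no divisor's leading term divides it; move 28/15b² to the remainder.
  leading term 1: no divisor's leading term divides it; move -28/15 to the remainder.
  remainder 28/15b² - 28/15 ≠ 0; add g_3 = 28/15b² - 28/15 to the basis.

The other S-polynomials (S(f_1,g_3), S(f_2,g_3)) all reduce to 0 modulo the current basis, so we have a Gröbner basis.
Inter-reduce: drop elements whose leading term is divisible by another's, tail-reduce, and make monic.

G = {a - 1, b² - 1}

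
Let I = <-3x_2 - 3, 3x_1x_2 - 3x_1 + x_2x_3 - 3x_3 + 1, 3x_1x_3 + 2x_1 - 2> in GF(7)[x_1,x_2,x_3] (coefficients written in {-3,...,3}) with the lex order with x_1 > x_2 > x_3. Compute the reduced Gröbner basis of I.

Buchberger's algorithm terminates because the ascending chain of leading-term ideals stabilizes.

f_1 = -3x_2 - 3, LT = x_2.
f_2 = 3x_1x_2 - 3x_1 + x_2x_3 - 3x_3 + 1, LT = x_1x_2.
f_3 = 3x_1x_3 + 2x_1 - 2, LT = x_1x_3.

S(f_1,f_2): lcm = x_1x_2. S = 2x_1 + 2x_2x_3 + x_3 + 2.
  leading term x_1: no divisor's leading term divides it; move 2x_1 to the remainder.
  leading term x_2x_3: subtract (-3x_3)·f_1 from 2x_2x_3 + x_3 + 2 → -x_3 + 2
  leading term x_3: no divisor's leading term divides it; move -x_3 to the remainder.
  leading term 1: no divisor's leading term divides it; move 2 to the remainder.
  remainder 2x_1 - x_3 + 2 ≠ 0; add g_4 = 2x_1 - x_3 + 2 to the basis.

S(f_2,f_3): lcm = x_1x_2x_3. S = -3x_1x_2 - x_1x_3 - 2x_2x_3^{2} + 3x_2 - x_3^{2} - 2x_3.
  leading term x_1x_2: subtract (x_1)·f_1 from -3x_1x_2 - x_1x_3 - 2x_2x_3^{2} + 3x_2 - x_3^{2} - 2x_3 → -x_1x_3 + 3x_1 - 2x_2x_3^{2} + 3x_2 - x_3^{2} - 2x_3
  leading term x_1x_3: subtract (2)·f_3 from -x_1x_3 + 3x_1 - 2x_2x_3^{2} + 3x_2 - x_3^{2} - 2x_3 → -x_1 - 2x_2x_3^{2} + 3x_2 - x_3^{2} - 2x_3 - 3
  leading term x_1: subtract (3)·g_4 from -x_1 - 2x_2x_3^{2} + 3x_2 - x_3^{2} - 2x_3 - 3 → -2x_2x_3^{2} + 3x_2 - x_3^{2} + x_3 - 2
  leading term x_2x_3^{2}: subtract (3x_3^{2})·f_1 from -2x_2x_3^{2} + 3x_2 - x_3^{2} + x_3 - 2 → 3x_2 + x_3^{2} + x_3 - 2
  leading term x_2: subtract (-1)·f_1 from 3x_2 + x_3^{2} + x_3 - 2 → x_3^{2} + x_3 + 2
  leading term x_3^{2}: no divisor's leading term divides it; move x_3^{2} to the remainder.
  leading term x_3: no divisor's leading term divides it; move x_3 to the remainder.
  leading term 1: no divisor's leading term divides it; move 2 to the remainder.
  remainder x_3^{2} + x_3 + 2 ≠ 0; add g_5 = x_3^{2} + x_3 + 2 to the basis.

The other S-polynomials (S(f_1,f_3), S(f_1,g_4), S(f_2,g_4), S(f_3,g_4), S(f_1,g_5), S(f_2,g_5), S(f_3,g_5), S(g_4,g_5)) all reduce to 0 modulo the current basis, so we have a Gröbner basis.
Inter-reduce: drop elements whose leading term is divisible by another's, tail-reduce, and make monic.

G = {x_1 + 3x_3 + 1, x_2 + 1, x_3^{2} + x_3 + 2}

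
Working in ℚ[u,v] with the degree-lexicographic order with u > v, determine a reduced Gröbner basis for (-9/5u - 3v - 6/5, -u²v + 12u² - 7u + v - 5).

G = {v³ - 56/5v² - 14v - 9/5, u + 5/3v + ⅔}

f_1 = -9/5u - 3v - 6/5, LT = u.
f_2 = -u²v + 12u² - 7u + v - 5, LT = u²v.

S(f_1,f_2): lcm = u²v. S = 5/3uv² + 12u² + ⅔uv - 7u + v - 5.
  leading term uv²: subtract (-25/27v²)·f_1 from 5/3uv² + 12u² + ⅔uv - 7u + v - 5 → -25/9v³ + 12u² + ⅔uv - 10/9v² - 7u + v - 5
  leading term v³: no divisor's leading term divides it; move -25/9v³ to the remainder.
  leading term u²: subtract (-20/3u)·f_1 from 12u² + ⅔uv - 10/9v² - 7u + v - 5 → -58/3uv - 10/9v² - 15u + v - 5
  leading term uv: subtract (290/27v)·f_1 from -58/3uv - 10/9v² - 15u + v - 5 → 280/9v² - 15u + 125/9v - 5
  leading term v²: no divisor's leading term divides it; move 280/9v² to the remainder.
  leading term u: subtract (25/3)·f_1 from -15u + 125/9v - 5 → 350/9v + 5
  leading term v: no divisor's leading term divides it; move 350/9v to the remainder.
  leading term 1: no divisor's leading term divides it; move 5 to the remainder.
  remainder -25/9v³ + 280/9v² + 350/9v + 5 ≠ 0; add g_3 = -25/9v³ + 280/9v² + 350/9v + 5 to the basis.

The other S-polynomials (S(f_1,g_3), S(f_2,g_3)) all reduce to 0 modulo the current basis, so we have a Gröbner basis.
Inter-reduce: drop elements whose leading term is divisible by another's, tail-reduce, and make monic.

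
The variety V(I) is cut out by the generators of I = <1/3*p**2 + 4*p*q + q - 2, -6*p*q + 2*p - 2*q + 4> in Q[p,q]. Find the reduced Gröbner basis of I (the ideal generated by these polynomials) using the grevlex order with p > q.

Buchberger's algorithm terminates because the ascending chain of leading-term ideals stabilizes.

f_1 = 1/3*p**2 + 4*p*q + q - 2, LT = p**2.
f_2 = -6*p*q + 2*p - 2*q + 4, LT = p*q.

S(f_1,f_2): lcm = p**2*q. S = 12*p*q**2 + 1/3*p**2 - 1/3*p*q + 3*q**2 + 2/3*p - 6*q.
  reduce S modulo (f_1, f_2):
  remainder -q**2 + 5/9*p + 10/9*q + 16/9 ≠ 0; add g_3 = -q**2 + 5/9*p + 10/9*q + 16/9 to the basis.

The other S-polynomials (S(f_1,g_3), S(f_2,g_3)) all reduce to 0 modulo the current basis, so we have a Gröbner basis.

G = {p**2 + 4*p - q + 2, p*q - 1/3*p + 1/3*q - 2/3, q**2 - 5/9*p - 10/9*q - 16/9}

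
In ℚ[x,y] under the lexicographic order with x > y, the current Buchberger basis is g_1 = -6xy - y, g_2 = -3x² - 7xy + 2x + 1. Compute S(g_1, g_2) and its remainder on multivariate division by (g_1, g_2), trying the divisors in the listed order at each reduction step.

S(g_1, g_2) = -7/3xy² + ⅚xy + ⅓y; remainder on division = 7/18y² + 7/36y.

lcm(LM(g_1), LM(g_2)) = x²y.
S = (lcm/LT(g_1))·g_1 − (lcm/LT(g_2))·g_2 = -7/3xy² + ⅚xy + ⅓y.
Reduce S modulo (g_1, g_2) in that order:
  leading term xy²: subtract (7/18y)·g_1 from -7/3xy² + ⅚xy + ⅓y → ⅚xy + 7/18y² + ⅓y
  leading term xy: subtract (-5/36)·g_1 from ⅚xy + 7/18y² + ⅓y → 7/18y² + 7/36y
  leading term y²: no divisor's leading term divides it; move 7/18y² to the remainder.
  leading term y: no divisor's leading term divides it; move 7/36y to the remainder.
The remainder 7/18y² + 7/36y is nonzero, so it would be added as the next basis element.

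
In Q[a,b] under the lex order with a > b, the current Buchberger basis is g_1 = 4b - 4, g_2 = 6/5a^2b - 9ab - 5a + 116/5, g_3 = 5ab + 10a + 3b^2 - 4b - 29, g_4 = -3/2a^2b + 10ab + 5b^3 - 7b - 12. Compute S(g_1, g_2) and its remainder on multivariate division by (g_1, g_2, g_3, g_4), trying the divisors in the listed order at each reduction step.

lcm(LM(g_1), LM(g_2)) = a^2b.
S = (lcm/LT(g_1))·g_1 − (lcm/LT(g_2))·g_2 = -a^2 + 15/2ab + 25/6a - 58/3.
Reduce S modulo (g_1, g_2, g_3, g_4) in that order:
  leading term a^2: no divisor's leading term divides it; move -a^2 to the remainder.
  leading term ab: subtract (15/8a)·g_1 from 15/2ab + 25/6a - 58/3 → 35/3a - 58/3
  leading term a: no divisor's leading term divides it; move 35/3a to the remainder.
  leading term 1: no divisor's leading term divides it; move -58/3 to the remainder.
The remainder -a^2 + 35/3a - 58/3 is nonzero, so it would be added as the next basis element.
This is the inner loop of Buchberger's algorithm — each nonzero remainder becomes a new basis element.

S(g_1, g_2) = -a^2 + 15/2ab + 25/6a - 58/3; remainder on division = -a^2 + 35/3a - 58/3.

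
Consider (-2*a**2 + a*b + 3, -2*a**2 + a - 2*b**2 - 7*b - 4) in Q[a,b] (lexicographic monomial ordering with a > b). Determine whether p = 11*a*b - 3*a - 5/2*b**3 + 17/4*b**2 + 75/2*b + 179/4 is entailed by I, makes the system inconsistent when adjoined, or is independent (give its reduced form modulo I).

First compute the reduced Gröbner basis of I by Buchberger's algorithm.
f_1 = -2*a**2 + a*b + 3, LT = a**2.
f_2 = -2*a**2 + a - 2*b**2 - 7*b - 4, LT = a**2.

S(f_1,f_2): lcm = a**2. S = -1/2*a*b + 1/2*a - b**2 - 7/2*b - 7/2.
  reduce S modulo (f_1, f_2):
  remainder -1/2*a*b + 1/2*a - b**2 - 7/2*b - 7/2 ≠ 0; add h_3 = -1/2*a*b + 1/2*a - b**2 - 7/2*b - 7/2 to the basis.

S(f_1,h_3): lcm = a**2*b. S = a**2 - 5/2*a*b**2 - 7*a*b - 7*a - 3/2*b.
  reduce S modulo (f_1, f_2, h_3):
  remainder -16*a + 5*b**3 + 71/2*b**2 + 79*b + 129/2 ≠ 0; add h_4 = -16*a + 5*b**3 + 71/2*b**2 + 79*b + 129/2 to the basis.

S(f_1,h_4): lcm = a**2. S = 5/16*a*b**3 + 71/32*a*b**2 + 71/16*a*b + 129/32*a - 3/2.
  reduce S modulo (f_1, f_2, h_3, h_4):
  remainder -5/8*b**4 - 61/16*b**3 - 151/16*b**2 - 195/16*b - 95/16 ≠ 0; add h_5 = -5/8*b**4 - 61/16*b**3 - 151/16*b**2 - 195/16*b - 95/16 to the basis.

The other S-polynomials (S(f_2,h_3), S(f_2,h_4), S(h_3,h_4), S(f_1,h_5), S(f_2,h_5), S(h_3,h_5), S(h_4,h_5)) all reduce to 0 modulo the current basis, so we have a Gröbner basis.
Inter-reduce: drop elements whose leading term is divisible by another's, tail-reduce, and make monic.
Reduced Gröbner basis: {a - 5/16*b**3 - 71/32*b**2 - 79/16*b - 129/32, b**4 + 61/10*b**3 + 151/10*b**2 + 39/2*b + 19/2}.
Label its elements g_1 = a - 5/16*b**3 - 71/32*b**2 - 79/16*b - 129/32, g_2 = b**4 + 61/10*b**3 + 151/10*b**2 + 39/2*b + 19/2.

Reduce p = 11*a*b - 3*a - 5/2*b**3 + 17/4*b**2 + 75/2*b + 179/4 modulo G:
  leading term a*b: subtract (11*b)·g_1 from 11*a*b - 3*a - 5/2*b**3 + 17/4*b**2 + 75/2*b + 179/4 → -3*a + 55/16*b**4 + 701/32*b**3 + 937/16*b**2 + 2619/32*b + 179/4
  leading term a: subtract (-3)·g_1 from -3*a + 55/16*b**4 + 701/32*b**3 + 937/16*b**2 + 2619/32*b + 179/4 → 55/16*b**4 + 671/32*b**3 + 1661/32*b**2 + 2145/32*b + 1045/32
  leading term b**4: subtract (55/16)·g_2 from 55/16*b**4 + 671/32*b**3 + 1661/32*b**2 + 2145/32*b + 1045/32 → 0
  normal form = 0.
Since the normal form is 0, p ∈ I.

11*a*b - 3*a - 5/2*b**3 + 17/4*b**2 + 75/2*b + 179/4 lies in I (it reduces to 0).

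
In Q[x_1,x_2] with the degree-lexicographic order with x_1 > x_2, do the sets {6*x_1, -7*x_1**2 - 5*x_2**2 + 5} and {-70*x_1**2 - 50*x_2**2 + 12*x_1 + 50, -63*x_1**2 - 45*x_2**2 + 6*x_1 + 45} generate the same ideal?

For a fixed monomial order, each ideal has a unique reduced Gröbner basis; comparing bases decides equality.
Buchberger on the first generating set:
f_1 = 6*x_1, LT = x_1.
f_2 = -7*x_1**2 - 5*x_2**2 + 5, LT = x_1**2.

S(f_1,f_2): lcm = x_1**2. S = -5/7*x_2**2 + 5/7.
  leading term x_2**2: no divisor's leading term divides it; move -5/7*x_2**2 to the remainder.
  leading term 1: no divisor's leading term divides it; move 5/7 to the remainder.
  remainder -5/7*x_2**2 + 5/7 ≠ 0; add g_3 = -5/7*x_2**2 + 5/7 to the basis.

S(f_1,g_3): leading monomials are coprime, so the S-polynomial reduces to 0 (Buchberger's first criterion).
S(f_2,g_3): leading monomials are coprime, so the S-polynomial reduces to 0 (Buchberger's first criterion).
Every S-polynomial of the final basis reduces to 0, so we have a Gröbner basis.
Inter-reduce: drop elements whose leading term is divisible by another's, tail-reduce, and make monic.
Reduced Gröbner basis: {x_2**2 - 1, x_1}.

Buchberger on the second generating set:
h_1 = -70*x_1**2 - 50*x_2**2 + 12*x_1 + 50, LT = x_1**2.
h_2 = -63*x_1**2 - 45*x_2**2 + 6*x_1 + 45, LT = x_1**2.

S(h_1,h_2): lcm = x_1**2. S = -8/105*x_1.
  leading term x_1: no divisor's leading term divides it; move -8/105*x_1 to the remainder.
  remainder -8/105*x_1 ≠ 0; add k_3 = -8/105*x_1 to the basis.

S(h_1,k_3): lcm = x_1**2. S = 5/7*x_2**2 - 6/35*x_1 - 5/7.
  leading term x_2**2: no divisor's leading term divides it; move 5/7*x_2**2 to the remainder.
  leading term x_1: subtract (9/4)·k_3 from -6/35*x_1 - 5/7 → -5/7
  leading term 1: no divisor's leading term divides it; move -5/7 to the remainder.
  remainder 5/7*x_2**2 - 5/7 ≠ 0; add k_4 = 5/7*x_2**2 - 5/7 to the basis.

S(h_2,k_3): lcm = x_1**2. S = 5/7*x_2**2 - 2/21*x_1 - 5/7.
  leading term x_2**2: subtract (1)·k_4 from 5/7*x_2**2 - 2/21*x_1 - 5/7 → -2/21*x_1
  leading term x_1: subtract (5/4)·k_3 from -2/21*x_1 → 0
  remainder 0.

S(h_1,k_4): leading monomials are coprime, so the S-polynomial reduces to 0 (Buchberger's first criterion).
S(h_2,k_4): leading monomials are coprime, so the S-polynomial reduces to 0 (Buchberger's first criterion).
S(k_3,k_4): leading monomials are coprime, so the S-polynomial reduces to 0 (Buchberger's first criterion).
Every S-polynomial of the final basis reduces to 0, so we have a Gröbner basis.
Inter-reduce: drop elements whose leading term is divisible by another's, tail-reduce, and make monic.
Reduced Gröbner basis: {x_2**2 - 1, x_1}.

The two bases agree; hence the ideals are identical.

Yes, the ideals are equal.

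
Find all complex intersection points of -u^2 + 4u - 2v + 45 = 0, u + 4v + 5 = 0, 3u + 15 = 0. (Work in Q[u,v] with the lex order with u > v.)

Compute a lex Gröbner basis by Buchberger's algorithm.
f_1 = -u^2 + 4u - 2v + 45, LT = u^2.
f_2 = u + 4v + 5, LT = u.
f_3 = 3u + 15, LT = u.

S(f_1,f_2): lcm = u^2. S = -4uv - 9u + 2v - 45.
  leading term uv: subtract (-4v)·f_2 from -4uv - 9u + 2v - 45 → -9u + 16v^2 + 22v - 45
  leading term u: subtract (-9)·f_2 from -9u + 16v^2 + 22v - 45 → 16v^2 + 58v
  leading term v^2: no divisor's leading term divides it; move 16v^2 to the remainder.
  leading term v: no divisor's leading term divides it; move 58v to the remainder.
  remainder 16v^2 + 58v ≠ 0; add h_4 = 16v^2 + 58v to the basis.

S(f_1,f_3): lcm = u^2. S = -9u + 2v - 45.
  leading term u: subtract (-9)·f_2 from -9u + 2v - 45 → 38v
  leading term v: no divisor's leading term divides it; move 38v to the remainder.
  remainder 38v ≠ 0; add h_5 = 38v to the basis.

The other S-polynomials (S(f_2,f_3), S(f_1,h_4), S(f_2,h_4), S(f_3,h_4), S(f_1,h_5), S(f_2,h_5), S(f_3,h_5), S(h_4,h_5)) all reduce to 0 modulo the current basis, so we have a Gröbner basis.
Inter-reduce: drop elements whose leading term is divisible by another's, tail-reduce, and make monic.
Reduced Gröbner basis: {u + 5, v}.

Since the basis is lex-ordered, v is univariate in v. Its roots are {0}. Back-substituting each root into the other basis elements fixes the other coordinates.
  v = 0: the earlier basis element becomes u + 5 = 0, giving u = -5 — point (-5, 0).
Each listed point satisfies every original equation (direct substitution).

{(-5, 0)}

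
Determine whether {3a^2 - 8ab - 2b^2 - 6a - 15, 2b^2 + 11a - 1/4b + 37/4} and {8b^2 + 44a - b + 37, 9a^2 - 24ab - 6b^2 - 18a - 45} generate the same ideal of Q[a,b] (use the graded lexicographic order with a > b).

Yes, the ideals are equal.

Equality of ideals is decidable: compute both reduced Gröbner bases (unique for the ordering) and check whether they agree.
Buchberger on the first generating set:
f_1 = 3a^2 - 8ab - 2b^2 - 6a - 15, LT = a^2.
f_2 = 2b^2 + 11a - 1/4b + 37/4, LT = b^2.

The S-polynomials (S(f_1,f_2)) all reduce to 0 modulo the current basis, so we have a Gröbner basis.
Inter-reduce: drop elements whose leading term is divisible by another's, tail-reduce, and make monic.
Reduced Gröbner basis: {a^2 - 8/3ab + 5/3a - 1/12b - 23/12, b^2 + 11/2a - 1/8b + 37/8}.

Buchberger on the second generating set:
h_1 = 8b^2 + 44a - b + 37, LT = b^2.
h_2 = 9a^2 - 24ab - 6b^2 - 18a - 45, LT = a^2.

The S-polynomials (S(h_1,h_2)) all reduce to 0 modulo the current basis, so we have a Gröbner basis.
Inter-reduce: drop elements whose leading term is divisible by another's, tail-reduce, and make monic.
Reduced Gröbner basis: {a^2 - 8/3ab + 5/3a - 1/12b - 23/12, b^2 + 11/2a - 1/8b + 37/8}.

These coincide, so the ideals are equal.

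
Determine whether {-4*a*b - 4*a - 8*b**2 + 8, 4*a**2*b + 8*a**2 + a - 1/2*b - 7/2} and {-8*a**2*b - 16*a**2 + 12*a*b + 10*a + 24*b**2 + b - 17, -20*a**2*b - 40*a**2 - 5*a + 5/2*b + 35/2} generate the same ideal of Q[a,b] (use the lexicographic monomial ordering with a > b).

Yes, the ideals are equal.

Two ideals are equal iff their reduced Gröbner bases coincide (the reduced basis is unique for a fixed ordering).
Buchberger on the first generating set:
f_1 = -4*a*b - 4*a - 8*b**2 + 8, LT = a*b.
f_2 = 4*a**2*b + 8*a**2 + a - 1/2*b - 7/2, LT = a**2*b.

S(f_1,f_2): lcm = a**2*b. S = -a**2 + 2*a*b**2 - 9/4*a + 1/8*b + 7/8.
  leading term a**2: no divisor's leading term divides it; move -a**2 to the remainder.
  leading term a*b**2: subtract (-1/2*b)·f_1 from 2*a*b**2 - 9/4*a + 1/8*b + 7/8 → -2*a*b - 9/4*a - 4*b**3 + 33/8*b + 7/8
  leading term a*b: subtract (1/2)·f_1 from -2*a*b - 9/4*a - 4*b**3 + 33/8*b + 7/8 → -1/4*a - 4*b**3 + 4*b**2 + 33/8*b - 25/8
  leading term a: no divisor's leading term divides it; move -1/4*a to the remainder.
  leading term b**3: no divisor's leading term divides it; move -4*b**3 to the remainder.
  leading term b**2: no divisor's leading term divides it; move 4*b**2 to the remainder.
  leading term b: no divisor's leading term divides it; move 33/8*b to the remainder.
  leading term 1: no divisor's leading term divides it; move -25/8 to the remainder.
  remainder -a**2 - 1/4*a - 4*b**3 + 4*b**2 + 33/8*b - 25/8 ≠ 0; add g_3 = -a**2 - 1/4*a - 4*b**3 + 4*b**2 + 33/8*b - 25/8 to the basis.

S(f_1,g_3): lcm = a**2*b. S = a**2 + 2*a*b**2 - 1/4*a*b - 2*a - 4*b**4 + 4*b**3 + 33/8*b**2 - 25/8*b.
  leading term a**2: subtract (-1)·g_3 from a**2 + 2*a*b**2 - 1/4*a*b - 2*a - 4*b**4 + 4*b**3 + 33/8*b**2 - 25/8*b → 2*a*b**2 - 1/4*a*b - 9/4*a - 4*b**4 + 65/8*b**2 + b - 25/8
  leading term a*b**2: subtract (-1/2*b)·f_1 from 2*a*b**2 - 1/4*a*b - 9/4*a - 4*b**4 + 65/8*b**2 + b - 25/8 → -9/4*a*b - 9/4*a - 4*b**4 - 4*b**3 + 65/8*b**2 + 5*b - 25/8
  leading term a*b: subtract (9/16)·f_1 from -9/4*a*b - 9/4*a - 4*b**4 - 4*b**3 + 65/8*b**2 + 5*b - 25/8 → -4*b**4 - 4*b**3 + 101/8*b**2 + 5*b - 61/8
  leading term b**4: no divisor's leading term divides it; move -4*b**4 to the remainder.
  leading term b**3: no divisor's leading term divides it; move -4*b**3 to the remainder.
  leading term b**2: no divisor's leading term divides it; move 101/8*b**2 to the remainder.
  leading term b: no divisor's leading term divides it; move 5*b to the remainder.
  leading term 1: no divisor's leading term divides it; move -61/8 to the remainder.
  remainder -4*b**4 - 4*b**3 + 101/8*b**2 + 5*b - 61/8 ≠ 0; add g_4 = -4*b**4 - 4*b**3 + 101/8*b**2 + 5*b - 61/8 to the basis.

The other S-polynomials (S(f_2,g_3), S(f_1,g_4), S(f_2,g_4), S(g_3,g_4)) all reduce to 0 modulo the current basis, so we have a Gröbner basis.
Inter-reduce: drop elements whose leading term is divisible by another's, tail-reduce, and make monic.
Reduced Gröbner basis: {a**2 + 1/4*a + 4*b**3 - 4*b**2 - 33/8*b + 25/8, a*b + a + 2*b**2 - 2, b**4 + b**3 - 101/32*b**2 - 5/4*b + 61/32}.

Buchberger on the second generating set:
h_1 = -8*a**2*b - 16*a**2 + 12*a*b + 10*a + 24*b**2 + b - 17, LT = a**2*b.
h_2 = -20*a**2*b - 40*a**2 - 5*a + 5/2*b + 35/2, LT = a**2*b.

S(h_1,h_2): lcm = a**2*b. S = -3/2*a*b - 3/2*a - 3*b**2 + 3.
  leading term a*b: no divisor's leading term divides it; move -3/2*a*b to the remainder.
  leading term a: no divisor's leading term divides it; move -3/2*a to the remainder.
  leading term b**2: no divisor's leading term divides it; move -3*b**2 to the remainder.
  leading term 1: no divisor's leading term divides it; move 3 to the remainder.
  remainder -3/2*a*b - 3/2*a - 3*b**2 + 3 ≠ 0; add k_3 = -3/2*a*b - 3/2*a - 3*b**2 + 3 to the basis.

S(h_1,k_3): lcm = a**2*b. S = a**2 - 2*a*b**2 - 3/2*a*b + 3/4*a - 3*b**2 - 1/8*b + 17/8.
  leading term a**2: no divisor's leading term divides it; move a**2 to the remainder.
  leading term a*b**2: subtract (4/3*b)·k_3 from -2*a*b**2 - 3/2*a*b + 3/4*a - 3*b**2 - 1/8*b + 17/8 → 1/2*a*b + 3/4*a + 4*b**3 - 3*b**2 - 33/8*b + 17/8
  leading term a*b: subtract (-1/3)·k_3 from 1/2*a*b + 3/4*a + 4*b**3 - 3*b**2 - 33/8*b + 17/8 → 1/4*a + 4*b**3 - 4*b**2 - 33/8*b + 25/8
  leading term a: no divisor's leading term divides it; move 1/4*a to the remainder.
  leading term b**3: no divisor's leading term divides it; move 4*b**3 to the remainder.
  leading term b**2: no divisor's leading term divides it; move -4*b**2 to the remainder.
  leading term b: no divisor's leading term divides it; move -33/8*b to the remainder.
  leading term 1: no divisor's leading term divides it; move 25/8 to the remainder.
  remainder a**2 + 1/4*a + 4*b**3 - 4*b**2 - 33/8*b + 25/8 ≠ 0; add k_4 = a**2 + 1/4*a + 4*b**3 - 4*b**2 - 33/8*b + 25/8 to the basis.

S(h_1,k_4): lcm = a**2*b. S = 2*a**2 - 7/4*a*b - 5/4*a - 4*b**4 + 4*b**3 + 9/8*b**2 - 13/4*b + 17/8.
  leading term a**2: subtract (2)·k_4 from 2*a**2 - 7/4*a*b - 5/4*a - 4*b**4 + 4*b**3 + 9/8*b**2 - 13/4*b + 17/8 → -7/4*a*b - 7/4*a - 4*b**4 - 4*b**3 + 73/8*b**2 + 5*b - 33/8
  leading term a*b: subtract (7/6)·k_3 from -7/4*a*b - 7/4*a - 4*b**4 - 4*b**3 + 73/8*b**2 + 5*b - 33/8 → -4*b**4 - 4*b**3 + 101/8*b**2 + 5*b - 61/8
  leading term b**4: no divisor's leading term divides it; move -4*b**4 to the remainder.
  leading term b**3: no divisor's leading term divides it; move -4*b**3 to the remainder.
  leading term b**2: no divisor's leading term divides it; move 101/8*b**2 to the remainder.
  leading term b: no divisor's leading term divides it; move 5*b to the remainder.
  leading term 1: no divisor's leading term divides it; move -61/8 to the remainder.
  remainder -4*b**4 - 4*b**3 + 101/8*b**2 + 5*b - 61/8 ≠ 0; add k_5 = -4*b**4 - 4*b**3 + 101/8*b**2 + 5*b - 61/8 to the basis.

The other S-polynomials (S(h_2,k_3), S(h_2,k_4), S(k_3,k_4), S(h_1,k_5), S(h_2,k_5), S(k_3,k_5), S(k_4,k_5)) all reduce to 0 modulo the current basis, so we have a Gröbner basis.
Inter-reduce: drop elements whose leading term is divisible by another's, tail-reduce, and make monic.
Reduced Gröbner basis: {a**2 + 1/4*a + 4*b**3 - 4*b**2 - 33/8*b + 25/8, a*b + a + 2*b**2 - 2, b**4 + b**3 - 101/32*b**2 - 5/4*b + 61/32}.

The two bases agree; hence the ideals are identical.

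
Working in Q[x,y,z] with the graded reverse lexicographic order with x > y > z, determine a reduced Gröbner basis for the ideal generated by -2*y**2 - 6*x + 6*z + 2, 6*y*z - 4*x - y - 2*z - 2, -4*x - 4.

f_1 = -2*y**2 - 6*x + 6*z + 2, LT = y**2.
f_2 = 6*y*z - 4*x - y - 2*z - 2, LT = y*z.
f_3 = -4*x - 4, LT = x.

S(f_1,f_2): lcm = y**2*z. S = 2/3*x*y + 1/6*y**2 + 3*x*z + 1/3*y*z - 3*z**2 + 1/3*y - z.
  leading term x*y: subtract (-1/6*y)·f_3 from 2/3*x*y + 1/6*y**2 + 3*x*z + 1/3*y*z - 3*z**2 + 1/3*y - z → 1/6*y**2 + 3*x*z + 1/3*y*z - 3*z**2 - 1/3*y - z
  leading term y**2: subtract (-1/12)·f_1 from 1/6*y**2 + 3*x*z + 1/3*y*z - 3*z**2 - 1/3*y - z → 3*x*z + 1/3*y*z - 3*z**2 - 1/2*x - 1/3*y - 1/2*z + 1/6
  leading term x*z: subtract (-3/4*z)·f_3 from 3*x*z + 1/3*y*z - 3*z**2 - 1/2*x - 1/3*y - 1/2*z + 1/6 → 1/3*y*z - 3*z**2 - 1/2*x - 1/3*y - 7/2*z + 1/6
  leading term y*z: subtract (1/18)·f_2 from 1/3*y*z - 3*z**2 - 1/2*x - 1/3*y - 7/2*z + 1/6 → -3*z**2 - 5/18*x - 5/18*y - 61/18*z + 5/18
  leading term z**2: no divisor's leading term divides it; move -3*z**2 to the remainder.
  leading term x: subtract (5/72)·f_3 from -5/18*x - 5/18*y - 61/18*z + 5/18 → -5/18*y - 61/18*z + 5/9
  leading term y: no divisor's leading term divides it; move -5/18*y to the remainder.
  leading term z: no divisor's leading term divides it; move -61/18*z to the remainder.
  leading term 1: no divisor's leading term divides it; move 5/9 to the remainder.
  remainder -3*z**2 - 5/18*y - 61/18*z + 5/9 ≠ 0; add g_4 = -3*z**2 - 5/18*y - 61/18*z + 5/9 to the basis.

S(f_1,f_3): leading monomials are coprime, so the S-polynomial reduces to 0 (Buchberger's first criterion).
S(f_2,f_3): leading monomials are coprime, so the S-polynomial reduces to 0 (Buchberger's first criterion).
S(f_1,g_4): leading monomials are coprime, so the S-polynomial reduces to 0 (Buchberger's first criterion).
S(f_2,g_4): lcm = y*z**2. S = -5/54*y**2 - 2/3*x*z - 35/27*y*z - 1/3*z**2 + 5/27*y - 1/3*z.
  leading term y**2: subtract (5/108)·f_1 from -5/54*y**2 - 2/3*x*z - 35/27*y*z - 1/3*z**2 + 5/27*y - 1/3*z → -2/3*x*z - 35/27*y*z - 1/3*z**2 + 5/18*x + 5/27*y - 11/18*z - 5/54
  leading term x*z: subtract (1/6*z)·f_3 from -2/3*x*z - 35/27*y*z - 1/3*z**2 + 5/18*x + 5/27*y - 11/18*z - 5/54 → -35/27*y*z - 1/3*z**2 + 5/18*x + 5/27*y + 1/18*z - 5/54
  leading term y*z: subtract (-35/162)·f_2 from -35/27*y*z - 1/3*z**2 + 5/18*x + 5/27*y + 1/18*z - 5/54 → -1/3*z**2 - 95/162*x - 5/162*y - 61/162*z - 85/162
  leading term z**2: subtract (1/9)·g_4 from -1/3*z**2 - 95/162*x - 5/162*y - 61/162*z - 85/162 → -95/162*x - 95/162
  leading term x: subtract (95/648)·f_3 from -95/162*x - 95/162 → 0
  remainder 0.

S(f_3,g_4): leading monomials are coprime, so the S-polynomial reduces to 0 (Buchberger's first criterion).
Every S-polynomial of the final basis reduces to 0, so we have a Gröbner basis.

G = {y**2 - 3*z - 4, y*z - 1/6*y - 1/3*z + 1/3, z**2 + 5/54*y + 61/54*z - 5/27, x + 1}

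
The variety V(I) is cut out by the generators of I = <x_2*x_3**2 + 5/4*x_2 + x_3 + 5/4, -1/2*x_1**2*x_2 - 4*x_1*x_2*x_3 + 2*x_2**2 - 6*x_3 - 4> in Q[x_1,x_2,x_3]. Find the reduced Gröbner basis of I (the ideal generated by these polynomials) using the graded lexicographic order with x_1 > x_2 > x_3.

Buchberger's algorithm terminates because the ascending chain of leading-term ideals stabilizes.

f_1 = x_2*x_3**2 + 5/4*x_2 + x_3 + 5/4, LT = x_2*x_3**2.
f_2 = -1/2*x_1**2*x_2 - 4*x_1*x_2*x_3 + 2*x_2**2 - 6*x_3 - 4, LT = x_1**2*x_2.

S(f_1,f_2): lcm = x_1**2*x_2*x_3**2. S = -8*x_1*x_2*x_3**3 + 4*x_2**2*x_3**2 + 5/4*x_1**2*x_2 + x_1**2*x_3 - 12*x_3**3 + 5/4*x_1**2 - 8*x_3**2.
  leading term x_1*x_2*x_3**3: subtract (-8*x_1*x_3)·f_1 from -8*x_1*x_2*x_3**3 + 4*x_2**2*x_3**2 + 5/4*x_1**2*x_2 + x_1**2*x_3 - 12*x_3**3 + 5/4*x_1**2 - 8*x_3**2 → 4*x_2**2*x_3**2 + 5/4*x_1**2*x_2 + x_1**2*x_3 + 10*x_1*x_2*x_3 + 8*x_1*x_3**2 - 12*x_3**3 + 5/4*x_1**2 + 10*x_1*x_3 - 8*x_3**2
  leading term x_2**2*x_3**2: subtract (4*x_2)·f_1 from 4*x_2**2*x_3**2 + 5/4*x_1**2*x_2 + x_1**2*x_3 + 10*x_1*x_2*x_3 + 8*x_1*x_3**2 - 12*x_3**3 + 5/4*x_1**2 + 10*x_1*x_3 - 8*x_3**2 → 5/4*x_1**2*x_2 + x_1**2*x_3 + 10*x_1*x_2*x_3 + 8*x_1*x_3**2 - 12*x_3**3 + 5/4*x_1**2 + 10*x_1*x_3 - 5*x_2**2 - 4*x_2*x_3 - 8*x_3**2 - 5*x_2
  leading term x_1**2*x_2: subtract (-5/2)·f_2 from 5/4*x_1**2*x_2 + x_1**2*x_3 + 10*x_1*x_2*x_3 + 8*x_1*x_3**2 - 12*x_3**3 + 5/4*x_1**2 + 10*x_1*x_3 - 5*x_2**2 - 4*x_2*x_3 - 8*x_3**2 - 5*x_2 → x_1**2*x_3 + 8*x_1*x_3**2 - 12*x_3**3 + 5/4*x_1**2 + 10*x_1*x_3 - 4*x_2*x_3 - 8*x_3**2 - 5*x_2 - 15*x_3 - 10
  leading term x_1**2*x_3: no divisor's leading term divides it; move x_1**2*x_3 to the remainder.
  leading term x_1*x_3**2: no divisor's leading term divides it; move 8*x_1*x_3**2 to the remainder.
  leading term x_3**3: no divisor's leading term divides it; move -12*x_3**3 to the remainder.
  leading term x_1**2: no divisor's leading term divides it; move 5/4*x_1**2 to the remainder.
  leading term x_1*x_3: no divisor's leading term divides it; move 10*x_1*x_3 to the remainder.
  leading term x_2*x_3: no divisor's leading term divides it; move -4*x_2*x_3 to the remainder.
  leading term x_3**2: no divisor's leading term divides it; move -8*x_3**2 to the remainder.
  leading term x_2: no divisor's leading term divides it; move -5*x_2 to the remainder.
  leading term x_3: no divisor's leading term divides it; move -15*x_3 to the remainder.
  leading term 1: no divisor's leading term divides it; move -10 to the remainder.
  remainder x_1**2*x_3 + 8*x_1*x_3**2 - 12*x_3**3 + 5/4*x_1**2 + 10*x_1*x_3 - 4*x_2*x_3 - 8*x_3**2 - 5*x_2 - 15*x_3 - 10 ≠ 0; add g_3 = x_1**2*x_3 + 8*x_1*x_3**2 - 12*x_3**3 + 5/4*x_1**2 + 10*x_1*x_3 - 4*x_2*x_3 - 8*x_3**2 - 5*x_2 - 15*x_3 - 10 to the basis.

The other S-polynomials (S(f_1,g_3), S(f_2,g_3)) all reduce to 0 modulo the current basis, so we have a Gröbner basis.

G = {x_1**2*x_2 + 8*x_1*x_2*x_3 - 4*x_2**2 + 12*x_3 + 8, x_1**2*x_3 + 8*x_1*x_3**2 - 12*x_3**3 + 5/4*x_1**2 + 10*x_1*x_3 - 4*x_2*x_3 - 8*x_3**2 - 5*x_2 - 15*x_3 - 10, x_2*x_3**2 + 5/4*x_2 + x_3 + 5/4}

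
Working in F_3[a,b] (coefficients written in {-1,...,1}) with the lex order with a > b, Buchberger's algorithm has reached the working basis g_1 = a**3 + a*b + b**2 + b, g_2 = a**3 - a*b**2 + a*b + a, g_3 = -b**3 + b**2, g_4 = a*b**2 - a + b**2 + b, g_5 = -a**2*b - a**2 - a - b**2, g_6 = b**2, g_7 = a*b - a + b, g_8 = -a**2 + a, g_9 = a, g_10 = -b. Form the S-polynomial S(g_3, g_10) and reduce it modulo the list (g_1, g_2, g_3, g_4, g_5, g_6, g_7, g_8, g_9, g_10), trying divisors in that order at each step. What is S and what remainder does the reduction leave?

S(g_3, g_10) = -b**2; remainder on division = 0.

lcm(LM(g_3), LM(g_10)) = b**3.
S = (lcm/LT(g_3))·g_3 − (lcm/LT(g_10))·g_10 = -b**2.
Reduce S modulo (g_1, g_2, g_3, g_4, g_5, g_6, g_7, g_8, g_9, g_10) in that order:
  leading term b**2: subtract (-1)·g_6 from -b**2 → 0
The remainder is 0, so this S-polynomial contributes no new basis element.
This is the inner loop of Buchberger's algorithm — each nonzero remainder becomes a new basis element.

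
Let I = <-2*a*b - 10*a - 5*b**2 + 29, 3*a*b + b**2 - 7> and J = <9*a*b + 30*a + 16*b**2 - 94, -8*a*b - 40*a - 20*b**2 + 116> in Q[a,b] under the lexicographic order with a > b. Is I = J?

Yes, the ideals are equal.

Equality of ideals is decidable: compute both reduced Gröbner bases (unique for the ordering) and check whether they agree.
Buchberger on the first generating set:
f_1 = -2*a*b - 10*a - 5*b**2 + 29, LT = a*b.
f_2 = 3*a*b + b**2 - 7, LT = a*b.

S(f_1,f_2): lcm = a*b. S = 5*a + 13/6*b**2 - 73/6.
  leading term a: no divisor's leading term divides it; move 5*a to the remainder.
  leading term b**2: no divisor's leading term divides it; move 13/6*b**2 to the remainder.
  leading term 1: no divisor's leading term divides it; move -73/6 to the remainder.
  remainder 5*a + 13/6*b**2 - 73/6 ≠ 0; add g_3 = 5*a + 13/6*b**2 - 73/6 to the basis.

S(f_1,g_3): lcm = a*b. S = 5*a - 13/30*b**3 + 5/2*b**2 + 73/30*b - 29/2.
  leading term a: subtract (1)·g_3 from 5*a - 13/30*b**3 + 5/2*b**2 + 73/30*b - 29/2 → -13/30*b**3 + 1/3*b**2 + 73/30*b - 7/3
  leading term b**3: no divisor's leading term divides it; move -13/30*b**3 to the remainder.
  leading term b**2: no divisor's leading term divides it; move 1/3*b**2 to the remainder.
  leading term b: no divisor's leading term divides it; move 73/30*b to the remainder.
  leading term 1: no divisor's leading term divides it; move -7/3 to the remainder.
  remainder -13/30*b**3 + 1/3*b**2 + 73/30*b - 7/3 ≠ 0; add g_4 = -13/30*b**3 + 1/3*b**2 + 73/30*b - 7/3 to the basis.

The other S-polynomials (S(f_2,g_3), S(f_1,g_4), S(f_2,g_4), S(g_3,g_4)) all reduce to 0 modulo the current basis, so we have a Gröbner basis.
Inter-reduce: drop elements whose leading term is divisible by another's, tail-reduce, and make monic.
Reduced Gröbner basis: {a + 13/30*b**2 - 73/30, b**3 - 10/13*b**2 - 73/13*b + 70/13}.

Buchberger on the second generating set:
h_1 = 9*a*b + 30*a + 16*b**2 - 94, LT = a*b.
h_2 = -8*a*b - 40*a - 20*b**2 + 116, LT = a*b.

S(h_1,h_2): lcm = a*b. S = -5/3*a - 13/18*b**2 + 73/18.
  leading term a: no divisor's leading term divides it; move -5/3*a to the remainder.
  leading term b**2: no divisor's leading term divides it; move -13/18*b**2 to the remainder.
  leading term 1: no divisor's leading term divides it; move 73/18 to the remainder.
  remainder -5/3*a - 13/18*b**2 + 73/18 ≠ 0; add k_3 = -5/3*a - 13/18*b**2 + 73/18 to the basis.

S(h_1,k_3): lcm = a*b. S = 10/3*a - 13/30*b**3 + 16/9*b**2 + 73/30*b - 94/9.
  leading term a: subtract (-2)·k_3 from 10/3*a - 13/30*b**3 + 16/9*b**2 + 73/30*b - 94/9 → -13/30*b**3 + 1/3*b**2 + 73/30*b - 7/3
  leading term b**3: no divisor's leading term divides it; move -13/30*b**3 to the remainder.
  leading term b**2: no divisor's leading term divides it; move 1/3*b**2 to the remainder.
  leading term b: no divisor's leading term divides it; move 73/30*b to the remainder.
  leading term 1: no divisor's leading term divides it; move -7/3 to the remainder.
  remainder -13/30*b**3 + 1/3*b**2 + 73/30*b - 7/3 ≠ 0; add k_4 = -13/30*b**3 + 1/3*b**2 + 73/30*b - 7/3 to the basis.

The other S-polynomials (S(h_2,k_3), S(h_1,k_4), S(h_2,k_4), S(k_3,k_4)) all reduce to 0 modulo the current basis, so we have a Gröbner basis.
Inter-reduce: drop elements whose leading term is divisible by another's, tail-reduce, and make monic.
Reduced Gröbner basis: {a + 13/30*b**2 - 73/30, b**3 - 10/13*b**2 - 73/13*b + 70/13}.

The two bases agree; hence the ideals are identical.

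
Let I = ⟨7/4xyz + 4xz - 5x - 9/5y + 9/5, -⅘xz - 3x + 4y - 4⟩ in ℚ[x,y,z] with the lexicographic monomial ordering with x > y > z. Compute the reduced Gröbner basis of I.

f_1 = 7/4xyz + 4xz - 5x - 9/5y + 9/5, LT = xyz.
f_2 = -⅘xz - 3x + 4y - 4, LT = xz.

S(f_1,f_2): lcm = xyz. S = -15/4xy + 16/7xz - 20/7x + 5y² - 211/35y + 36/35.
  leading term xy: no divisor's leading term divides it; move -15/4xy to the remainder.
  leading term xz: subtract (-20/7)·f_2 from 16/7xz - 20/7x + 5y² - 211/35y + 36/35 → -80/7x + 5y² + 27/5y - 52/5
  leading term x: no divisor's leading term divides it; move -80/7x to the remainder.
  leading term y²: no divisor's leading term divides it; move 5y² to the remainder.
  leading term y: no divisor's leading term divides it; move 27/5y to the remainder.
  leading term 1: no divisor's leading term divides it; move -52/5 to the remainder.
  remainder -15/4xy - 80/7x + 5y² + 27/5y - 52/5 ≠ 0; add g_3 = -15/4xy - 80/7x + 5y² + 27/5y - 52/5 to the basis.

S(f_1,g_3): lcm = xyz. S = -16/21xz - 20/7x + 4/3y²z + 36/25yz - 36/35y - 208/75z + 36/35.
  leading term xz: subtract (20/21)·f_2 from -16/21xz - 20/7x + 4/3y²z + 36/25yz - 36/35y - 208/75z + 36/35 → 4/3y²z + 36/25yz - 508/105y - 208/75z + 508/105
  leading term y²z: no divisor's leading term divides it; move 4/3y²z to the remainder.
  leading term yz: no divisor's leading term divides it; move 36/25yz to the remainder.
  leading term y: no divisor's leading term divides it; move -508/105y to the remainder.
  leading term z: no divisor's leading term divides it; move -208/75z to the remainder.
  leading term 1: no divisor's leading term divides it; move 508/105 to the remainder.
  remainder 4/3y²z + 36/25yz - 508/105y - 208/75z + 508/105 ≠ 0; add g_4 = 4/3y²z + 36/25yz - 508/105y - 208/75z + 508/105 to the basis.

The other S-polynomials (S(f_2,g_3), S(f_1,g_4), S(f_2,g_4), S(g_3,g_4)) all reduce to 0 modulo the current basis, so we have a Gröbner basis.
Inter-reduce: drop elements whose leading term is divisible by another's, tail-reduce, and make monic.

G = {xy + 64/21x - 4/3y² - 36/25y + 208/75, xz + 15/4x - 5y + 5, y²z + 27/25yz - 127/35y - 52/25z + 127/35}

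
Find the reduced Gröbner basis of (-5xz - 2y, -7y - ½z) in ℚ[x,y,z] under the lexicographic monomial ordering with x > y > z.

G = {xz - 1/35z, y + 1/14z}

f_1 = -5xz - 2y, LT = xz.
f_2 = -7y - ½z, LT = y.

The S-polynomials (S(f_1,f_2)) all reduce to 0 modulo the current basis, so we have a Gröbner basis.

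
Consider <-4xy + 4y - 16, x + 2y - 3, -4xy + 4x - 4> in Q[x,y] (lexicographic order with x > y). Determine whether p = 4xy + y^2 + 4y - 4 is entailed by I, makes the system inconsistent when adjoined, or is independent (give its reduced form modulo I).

First compute the reduced Gröbner basis of I by Buchberger's algorithm.
f_1 = -4xy + 4y - 16, LT = xy.
f_2 = x + 2y - 3, LT = x.
f_3 = -4xy + 4x - 4, LT = xy.

S(f_1,f_2): lcm = xy. S = -2y^2 + 2y + 4.
  reduce S modulo (f_1, f_2, f_3):
  remainder -2y^2 + 2y + 4 ≠ 0; add h_4 = -2y^2 + 2y + 4 to the basis.

S(f_1,f_3): lcm = xy. S = x - y + 3.
  reduce S modulo (f_1, f_2, f_3, h_4):
  remainder -3y + 6 ≠ 0; add h_5 = -3y + 6 to the basis.

The other S-polynomials (S(f_2,f_3), S(f_1,h_4), S(f_2,h_4), S(f_3,h_4), S(f_1,h_5), S(f_2,h_5), S(f_3,h_5), S(h_4,h_5)) all reduce to 0 modulo the current basis, so we have a Gröbner basis.
Inter-reduce: drop elements whose leading term is divisible by another's, tail-reduce, and make monic.
Reduced Gröbner basis: {x + 1, y - 2}.
Label its elements g_1 = x + 1, g_2 = y - 2.

Reduce p = 4xy + y^2 + 4y - 4 modulo G:
  leading term xy: subtract (4y)·g_1 from 4xy + y^2 + 4y - 4 → y^2 - 4
  leading term y^2: subtract (y)·g_2 from y^2 - 4 → 2y - 4
  leading term y: subtract (2)·g_2 from 2y - 4 → 0
  normal form = 0.
Since the normal form is 0, p ∈ I.

4xy + y^2 + 4y - 4 lies in I (it reduces to 0).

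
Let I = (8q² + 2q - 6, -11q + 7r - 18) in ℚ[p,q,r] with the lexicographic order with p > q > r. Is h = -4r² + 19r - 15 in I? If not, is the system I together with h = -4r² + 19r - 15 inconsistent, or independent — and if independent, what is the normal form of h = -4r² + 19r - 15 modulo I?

-4r² + 19r - 15 lies in I (it reduces to 0).

First compute the reduced Gröbner basis of I by Buchberger's algorithm.
f_1 = 8q² + 2q - 6, LT = q².
f_2 = -11q + 7r - 18, LT = q.

S(f_1,f_2): lcm = q². S = 7/11qr - 61/44q - ¾.
  reduce S modulo (f_1, f_2):
  remainder 49/121r² - 931/484r + 735/484 ≠ 0; add k_3 = 49/121r² - 931/484r + 735/484 to the basis.

The other S-polynomials (S(f_1,k_3), S(f_2,k_3)) all reduce to 0 modulo the current basis, so we have a Gröbner basis.
Inter-reduce: drop elements whose leading term is divisible by another's, tail-reduce, and make monic.
Reduced Gröbner basis: {q - 7/11r + 18/11, r² - 19/4r + 15/4}.
Label its elements g_1 = q - 7/11r + 18/11, g_2 = r² - 19/4r + 15/4.

Reduce h = -4r² + 19r - 15 modulo G:
  leading term r²: subtract (-4)·g_2 from -4r² + 19r - 15 → 0
  normal form = 0.
Since the normal form is 0, h ∈ I.

The remainder on division by a Gröbner basis is unique — it is the normal form.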